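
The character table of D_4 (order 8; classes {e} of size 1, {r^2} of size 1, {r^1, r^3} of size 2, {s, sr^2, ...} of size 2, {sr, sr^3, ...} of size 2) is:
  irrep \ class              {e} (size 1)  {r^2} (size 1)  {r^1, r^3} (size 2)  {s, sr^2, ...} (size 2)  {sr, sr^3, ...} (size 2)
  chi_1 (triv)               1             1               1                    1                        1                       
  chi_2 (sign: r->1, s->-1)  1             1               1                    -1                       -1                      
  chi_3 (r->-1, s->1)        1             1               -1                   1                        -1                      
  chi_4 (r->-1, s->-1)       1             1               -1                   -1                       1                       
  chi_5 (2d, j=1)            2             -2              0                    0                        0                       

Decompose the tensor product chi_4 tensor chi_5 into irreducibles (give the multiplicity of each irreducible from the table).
chi_4 tensor chi_5 = chi_5 (all other irreducibles have multiplicity 0).

Solution. The character of a tensor product is the pointwise product (chi_4 * chi_5)(C) = chi_4(C) * chi_5(C):
  {e}: (1)*(2), {r^2}: (1)*(-2), {r^1, r^3}: (-1)*(0), {s, sr^2, ...}: (-1)*(0), {sr, sr^3, ...}: (1)*(0)
so (chi_4 * chi_5) takes values
  {e} -> 2, {r^2} -> -2, {r^1, r^3} -> 0, {s, sr^2, ...} -> 0, {sr, sr^3, ...} -> 0.
Now take the inner product of this character with each irreducible chi from the table, <chi_4*chi_5, chi> = (1/8) sum_C |C| (chi_4*chi_5)(C) conj(chi(C)):
  <chi_4*chi_5, chi_1> = (1/8)[1*(2)*conj(1) + 1*(-2)*conj(1) + 2*(0)*conj(1) + 2*(0)*conj(1) + 2*(0)*conj(1)]
      = (1/8)[(2) + (-2) + (0) + (0) + (0)] = 0/8 = 0
  <chi_4*chi_5, chi_2> = (1/8)[1*(2)*conj(1) + 1*(-2)*conj(1) + 2*(0)*conj(1) + 2*(0)*conj(-1) + 2*(0)*conj(-1)]
      = (1/8)[(2) + (-2) + (0) + (0) + (0)] = 0/8 = 0
  <chi_4*chi_5, chi_3> = (1/8)[1*(2)*conj(1) + 1*(-2)*conj(1) + 2*(0)*conj(-1) + 2*(0)*conj(1) + 2*(0)*conj(-1)]
      = (1/8)[(2) + (-2) + (0) + (0) + (0)] = 0/8 = 0
  <chi_4*chi_5, chi_4> = (1/8)[1*(2)*conj(1) + 1*(-2)*conj(1) + 2*(0)*conj(-1) + 2*(0)*conj(-1) + 2*(0)*conj(1)]
      = (1/8)[(2) + (-2) + (0) + (0) + (0)] = 0/8 = 0
  <chi_4*chi_5, chi_5> = (1/8)[1*(2)*conj(2) + 1*(-2)*conj(-2) + 2*(0)*conj(0) + 2*(0)*conj(0) + 2*(0)*conj(0)]
      = (1/8)[(4) + (4) + (0) + (0) + (0)] = 8/8 = 1
Hence the multiplicities are chi_5: 1. Dimension check: dim(chi_4)*dim(chi_5) = 1*2 = 2 and sum (mult * dim) = 1*2 = 2.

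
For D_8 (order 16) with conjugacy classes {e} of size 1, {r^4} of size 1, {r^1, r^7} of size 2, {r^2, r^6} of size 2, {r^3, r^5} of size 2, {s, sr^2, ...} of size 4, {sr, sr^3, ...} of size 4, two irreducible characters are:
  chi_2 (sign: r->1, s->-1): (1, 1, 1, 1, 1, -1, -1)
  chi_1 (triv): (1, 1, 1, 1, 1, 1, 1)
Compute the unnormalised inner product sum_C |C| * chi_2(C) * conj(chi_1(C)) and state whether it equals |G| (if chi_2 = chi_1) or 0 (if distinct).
Sum = 0; so <chi_2, chi_1> = 0 (distinct irreducibles are orthogonal).

Solution. Compute term by term over conjugacy classes (|C| * chi_2(C) * conj(chi_1(C))):
  1*(1)*conj(1) + 1*(1)*conj(1) + 2*(1)*conj(1) + 2*(1)*conj(1) + 2*(1)*conj(1) + 4*(-1)*conj(1) + 4*(-1)*conj(1)
  = (1) + (1) + (2) + (2) + (2) + (-4) + (-4)
  = 0.
Dividing by |G| = 16 gives 0/16 = 0, matching the row-orthogonality relation <chi_2, chi_1> = [chi_2 = chi_1].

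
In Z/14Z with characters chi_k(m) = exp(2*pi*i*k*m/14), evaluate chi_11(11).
chi_11(11) = zeta_14^121 = exp(-5*I*pi/7)

Reasoning: chi_11(11) = zeta_14^(11*11) = zeta_14^121. Since zeta_14^14 = 1, this equals zeta_14^9 = exp(2*pi*i*9/14) = exp(-5*I*pi/7).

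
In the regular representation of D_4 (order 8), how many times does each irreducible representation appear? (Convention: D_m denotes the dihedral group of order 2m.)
Each irreducible V_i of dimension d_i appears with multiplicity d_i, i.e. rho_reg = (direct sum over all irreducibles V_i) d_i V_i. The irreducible dimensions for D_4 are 1, 1, 1, 1, 2: 4 irreducibles of dimension 1, each with multiplicity 1; 1 irreducible of dimension 2, with multiplicity 2. Total dimension 4*1*1 + 1*2*2 = 8 = |G|.

Details: General theorem: in the regular representation of a finite group G, each irreducible appears with multiplicity equal to its dimension. Check: dim(rho_reg) = sum d_i^2 = 1 + 1 + 1 + 1 + 4 = 8 = |G|.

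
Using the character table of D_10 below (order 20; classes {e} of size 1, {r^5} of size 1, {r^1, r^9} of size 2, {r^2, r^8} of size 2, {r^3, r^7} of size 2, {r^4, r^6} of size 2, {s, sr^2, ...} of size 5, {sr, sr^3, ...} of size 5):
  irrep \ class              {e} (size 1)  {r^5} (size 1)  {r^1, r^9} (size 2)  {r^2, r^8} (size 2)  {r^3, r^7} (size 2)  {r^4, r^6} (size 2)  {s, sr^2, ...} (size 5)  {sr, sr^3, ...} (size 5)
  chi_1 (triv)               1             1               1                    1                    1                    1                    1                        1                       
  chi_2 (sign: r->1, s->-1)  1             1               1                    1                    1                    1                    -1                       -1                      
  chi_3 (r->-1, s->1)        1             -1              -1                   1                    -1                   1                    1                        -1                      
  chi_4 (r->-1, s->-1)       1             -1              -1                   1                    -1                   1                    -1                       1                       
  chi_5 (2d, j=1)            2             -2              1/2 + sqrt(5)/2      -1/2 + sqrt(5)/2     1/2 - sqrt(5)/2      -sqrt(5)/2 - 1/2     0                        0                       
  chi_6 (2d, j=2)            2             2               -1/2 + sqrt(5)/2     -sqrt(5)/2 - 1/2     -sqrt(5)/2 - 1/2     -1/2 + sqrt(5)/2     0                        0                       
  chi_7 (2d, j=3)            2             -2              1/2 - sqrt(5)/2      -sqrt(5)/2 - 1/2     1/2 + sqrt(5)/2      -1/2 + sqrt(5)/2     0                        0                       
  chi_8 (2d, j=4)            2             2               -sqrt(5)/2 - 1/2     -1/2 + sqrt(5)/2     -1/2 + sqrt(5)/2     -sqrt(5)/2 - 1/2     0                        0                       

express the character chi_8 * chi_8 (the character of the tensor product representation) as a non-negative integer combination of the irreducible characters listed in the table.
chi_8 tensor chi_8 = chi_1 + chi_2 + chi_6 (all other irreducibles have multiplicity 0).

Solution. The character of a tensor product is the pointwise product (chi_8 * chi_8)(C) = chi_8(C) * chi_8(C):
  {e}: (2)*(2), {r^5}: (2)*(2), {r^1, r^9}: (-sqrt(5)/2 - 1/2)*(-sqrt(5)/2 - 1/2), {r^2, r^8}: (-1/2 + sqrt(5)/2)*(-1/2 + sqrt(5)/2), {r^3, r^7}: (-1/2 + sqrt(5)/2)*(-1/2 + sqrt(5)/2), {r^4, r^6}: (-sqrt(5)/2 - 1/2)*(-sqrt(5)/2 - 1/2), {s, sr^2, ...}: (0)*(0), {sr, sr^3, ...}: (0)*(0)
so (chi_8 * chi_8) takes values
  {e} -> 4, {r^5} -> 4, {r^1, r^9} -> sqrt(5)/2 + 3/2, {r^2, r^8} -> 3/2 - sqrt(5)/2, {r^3, r^7} -> 3/2 - sqrt(5)/2, {r^4, r^6} -> sqrt(5)/2 + 3/2, {s, sr^2, ...} -> 0, {sr, sr^3, ...} -> 0.
Now take the inner product of this character with each irreducible chi from the table, <chi_8*chi_8, chi> = (1/20) sum_C |C| (chi_8*chi_8)(C) conj(chi(C)):
  <chi_8*chi_8, chi_1> = (1/20)[1*(4)*conj(1) + 1*(4)*conj(1) + 2*(sqrt(5)/2 + 3/2)*conj(1) + 2*(3/2 - sqrt(5)/2)*conj(1) + 2*(3/2 - sqrt(5)/2)*conj(1) + 2*(sqrt(5)/2 + 3/2)*conj(1) + 5*(0)*conj(1) + 5*(0)*conj(1)]
      = (1/20)[(4) + (4) + (sqrt(5) + 3) + (3 - sqrt(5)) + (3 - sqrt(5)) + (sqrt(5) + 3) + (0) + (0)] = 20/20 = 1
  <chi_8*chi_8, chi_2> = (1/20)[1*(4)*conj(1) + 1*(4)*conj(1) + 2*(sqrt(5)/2 + 3/2)*conj(1) + 2*(3/2 - sqrt(5)/2)*conj(1) + 2*(3/2 - sqrt(5)/2)*conj(1) + 2*(sqrt(5)/2 + 3/2)*conj(1) + 5*(0)*conj(-1) + 5*(0)*conj(-1)]
      = (1/20)[(4) + (4) + (sqrt(5) + 3) + (3 - sqrt(5)) + (3 - sqrt(5)) + (sqrt(5) + 3) + (0) + (0)] = 20/20 = 1
  <chi_8*chi_8, chi_3> = (1/20)[1*(4)*conj(1) + 1*(4)*conj(-1) + 2*(sqrt(5)/2 + 3/2)*conj(-1) + 2*(3/2 - sqrt(5)/2)*conj(1) + 2*(3/2 - sqrt(5)/2)*conj(-1) + 2*(sqrt(5)/2 + 3/2)*conj(1) + 5*(0)*conj(1) + 5*(0)*conj(-1)]
      = (1/20)[(4) + (-4) + (-3 - sqrt(5)) + (3 - sqrt(5)) + (-3 + sqrt(5)) + (sqrt(5) + 3) + (0) + (0)] = 0/20 = 0
  <chi_8*chi_8, chi_4> = (1/20)[1*(4)*conj(1) + 1*(4)*conj(-1) + 2*(sqrt(5)/2 + 3/2)*conj(-1) + 2*(3/2 - sqrt(5)/2)*conj(1) + 2*(3/2 - sqrt(5)/2)*conj(-1) + 2*(sqrt(5)/2 + 3/2)*conj(1) + 5*(0)*conj(-1) + 5*(0)*conj(1)]
      = (1/20)[(4) + (-4) + (-3 - sqrt(5)) + (3 - sqrt(5)) + (-3 + sqrt(5)) + (sqrt(5) + 3) + (0) + (0)] = 0/20 = 0
  <chi_8*chi_8, chi_5> = (1/20)[1*(4)*conj(2) + 1*(4)*conj(-2) + 2*(sqrt(5)/2 + 3/2)*conj(1/2 + sqrt(5)/2) + 2*(3/2 - sqrt(5)/2)*conj(-1/2 + sqrt(5)/2) + 2*(3/2 - sqrt(5)/2)*conj(1/2 - sqrt(5)/2) + 2*(sqrt(5)/2 + 3/2)*conj(-sqrt(5)/2 - 1/2) + 5*(0)*conj(0) + 5*(0)*conj(0)]
      = (1/20)[(8) + (-8) + (4 + 2*sqrt(5)) + (-4 + 2*sqrt(5)) + (4 - 2*sqrt(5)) + (-2*sqrt(5) - 4) + (0) + (0)] = 0/20 = 0
  <chi_8*chi_8, chi_6> = (1/20)[1*(4)*conj(2) + 1*(4)*conj(2) + 2*(sqrt(5)/2 + 3/2)*conj(-1/2 + sqrt(5)/2) + 2*(3/2 - sqrt(5)/2)*conj(-sqrt(5)/2 - 1/2) + 2*(3/2 - sqrt(5)/2)*conj(-sqrt(5)/2 - 1/2) + 2*(sqrt(5)/2 + 3/2)*conj(-1/2 + sqrt(5)/2) + 5*(0)*conj(0) + 5*(0)*conj(0)]
      = (1/20)[(8) + (8) + (1 + sqrt(5)) + (1 - sqrt(5)) + (1 - sqrt(5)) + (1 + sqrt(5)) + (0) + (0)] = 20/20 = 1
  <chi_8*chi_8, chi_7> = (1/20)[1*(4)*conj(2) + 1*(4)*conj(-2) + 2*(sqrt(5)/2 + 3/2)*conj(1/2 - sqrt(5)/2) + 2*(3/2 - sqrt(5)/2)*conj(-sqrt(5)/2 - 1/2) + 2*(3/2 - sqrt(5)/2)*conj(1/2 + sqrt(5)/2) + 2*(sqrt(5)/2 + 3/2)*conj(-1/2 + sqrt(5)/2) + 5*(0)*conj(0) + 5*(0)*conj(0)]
      = (1/20)[(8) + (-8) + (-sqrt(5) - 1) + (1 - sqrt(5)) + (-1 + sqrt(5)) + (1 + sqrt(5)) + (0) + (0)] = 0/20 = 0
  <chi_8*chi_8, chi_8> = (1/20)[1*(4)*conj(2) + 1*(4)*conj(2) + 2*(sqrt(5)/2 + 3/2)*conj(-sqrt(5)/2 - 1/2) + 2*(3/2 - sqrt(5)/2)*conj(-1/2 + sqrt(5)/2) + 2*(3/2 - sqrt(5)/2)*conj(-1/2 + sqrt(5)/2) + 2*(sqrt(5)/2 + 3/2)*conj(-sqrt(5)/2 - 1/2) + 5*(0)*conj(0) + 5*(0)*conj(0)]
      = (1/20)[(8) + (8) + (-2*sqrt(5) - 4) + (-4 + 2*sqrt(5)) + (-4 + 2*sqrt(5)) + (-2*sqrt(5) - 4) + (0) + (0)] = 0/20 = 0
Hence the multiplicities are chi_1: 1, chi_2: 1, chi_6: 1. Dimension check: dim(chi_8)*dim(chi_8) = 2*2 = 4 and sum (mult * dim) = 1*1 + 1*1 + 1*2 = 4.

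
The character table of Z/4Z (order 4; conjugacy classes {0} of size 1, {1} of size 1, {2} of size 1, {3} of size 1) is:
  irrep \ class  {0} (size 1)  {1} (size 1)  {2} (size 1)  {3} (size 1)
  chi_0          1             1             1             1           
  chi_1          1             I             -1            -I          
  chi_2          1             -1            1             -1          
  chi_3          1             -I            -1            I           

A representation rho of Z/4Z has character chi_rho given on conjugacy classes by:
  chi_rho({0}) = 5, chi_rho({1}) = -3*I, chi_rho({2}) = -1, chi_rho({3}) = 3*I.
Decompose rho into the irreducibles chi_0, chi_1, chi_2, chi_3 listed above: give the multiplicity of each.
Multiplicities: chi_0: 1, chi_1: 0, chi_2: 1, chi_3: 3.

Use <chi_rho, chi> = (1/|G|) sum_C |C| * chi_rho(C) * conj(chi(C)) with |G| = 4 for each irreducible chi in the table:
  <chi_rho, chi_0> = (1/4)[1*(5)*conj(1) + 1*(-3*I)*conj(1) + 1*(-1)*conj(1) + 1*(3*I)*conj(1)]
      = (1/4)[(5) + (-3*I) + (-1) + (3*I)] = 4/4 = 1
  <chi_rho, chi_1> = (1/4)[1*(5)*conj(1) + 1*(-3*I)*conj(I) + 1*(-1)*conj(-1) + 1*(3*I)*conj(-I)]
      = (1/4)[(5) + (-3) + (1) + (-3)] = 0/4 = 0
  <chi_rho, chi_2> = (1/4)[1*(5)*conj(1) + 1*(-3*I)*conj(-1) + 1*(-1)*conj(1) + 1*(3*I)*conj(-1)]
      = (1/4)[(5) + (3*I) + (-1) + (-3*I)] = 4/4 = 1
  <chi_rho, chi_3> = (1/4)[1*(5)*conj(1) + 1*(-3*I)*conj(-I) + 1*(-1)*conj(-1) + 1*(3*I)*conj(I)]
      = (1/4)[(5) + (3) + (1) + (3)] = 12/4 = 3
(Exp terms are combined using exp(i*s)*conj(exp(i*t)) = exp(i*(s-t)), and sums of them are collapsed using the identity that for every m > 1 the m distinct m-th roots of unity sum to 0, e.g. 1 + exp(2*I*pi/3) + exp(-2*I*pi/3) = 0.)
Dimension check: dim(rho) = sum (mult * dim) = 1*1 + 0*1 + 1*1 + 3*1 = 5 = chi_rho(e) = 5.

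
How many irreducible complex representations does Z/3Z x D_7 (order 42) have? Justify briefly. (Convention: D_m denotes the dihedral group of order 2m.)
15

Explanation: The number of irreducible complex representations of a finite group equals its number of conjugacy classes. For a direct product, #classes(G x H) = #classes(G) * #classes(H). Z/3Z has 3 classes (abelian), D_7 has 5 classes, so 3 * 5 = 15, so Z/3Z x D_7 (order 42) has exactly 15 irreducible complex representations.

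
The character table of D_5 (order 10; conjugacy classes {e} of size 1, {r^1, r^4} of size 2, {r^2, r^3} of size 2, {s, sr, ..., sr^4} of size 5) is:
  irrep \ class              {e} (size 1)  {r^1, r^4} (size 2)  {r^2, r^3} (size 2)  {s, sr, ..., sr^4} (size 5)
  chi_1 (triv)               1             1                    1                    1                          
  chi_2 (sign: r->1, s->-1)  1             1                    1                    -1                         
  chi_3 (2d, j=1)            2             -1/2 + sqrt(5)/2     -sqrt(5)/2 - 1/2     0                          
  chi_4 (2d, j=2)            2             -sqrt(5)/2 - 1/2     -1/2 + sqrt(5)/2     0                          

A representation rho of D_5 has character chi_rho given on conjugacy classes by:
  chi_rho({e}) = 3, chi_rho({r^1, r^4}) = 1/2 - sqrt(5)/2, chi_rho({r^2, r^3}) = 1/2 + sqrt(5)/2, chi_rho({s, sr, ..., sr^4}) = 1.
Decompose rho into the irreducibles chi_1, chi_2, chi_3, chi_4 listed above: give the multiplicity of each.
Multiplicities: chi_1: 1, chi_2: 0, chi_3: 0, chi_4: 1.

Proof sketch: Use <chi_rho, chi> = (1/|G|) sum_C |C| * chi_rho(C) * conj(chi(C)) with |G| = 10 for each irreducible chi in the table:
  <chi_rho, chi_1> = (1/10)[1*(3)*conj(1) + 2*(1/2 - sqrt(5)/2)*conj(1) + 2*(1/2 + sqrt(5)/2)*conj(1) + 5*(1)*conj(1)]
      = (1/10)[(3) + (1 - sqrt(5)) + (1 + sqrt(5)) + (5)] = 10/10 = 1
  <chi_rho, chi_2> = (1/10)[1*(3)*conj(1) + 2*(1/2 - sqrt(5)/2)*conj(1) + 2*(1/2 + sqrt(5)/2)*conj(1) + 5*(1)*conj(-1)]
      = (1/10)[(3) + (1 - sqrt(5)) + (1 + sqrt(5)) + (-5)] = 0/10 = 0
  <chi_rho, chi_3> = (1/10)[1*(3)*conj(2) + 2*(1/2 - sqrt(5)/2)*conj(-1/2 + sqrt(5)/2) + 2*(1/2 + sqrt(5)/2)*conj(-sqrt(5)/2 - 1/2) + 5*(1)*conj(0)]
      = (1/10)[(6) + (-3 + sqrt(5)) + (-3 - sqrt(5)) + (0)] = 0/10 = 0
  <chi_rho, chi_4> = (1/10)[1*(3)*conj(2) + 2*(1/2 - sqrt(5)/2)*conj(-sqrt(5)/2 - 1/2) + 2*(1/2 + sqrt(5)/2)*conj(-1/2 + sqrt(5)/2) + 5*(1)*conj(0)]
      = (1/10)[(6) + (2) + (2) + (0)] = 10/10 = 1
Dimension check: dim(rho) = sum (mult * dim) = 1*1 + 0*1 + 0*2 + 1*2 = 3 = chi_rho(e) = 3.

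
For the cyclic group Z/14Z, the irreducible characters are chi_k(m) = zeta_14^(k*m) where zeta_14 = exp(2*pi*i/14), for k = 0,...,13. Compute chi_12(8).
chi_12(8) = zeta_14^96 = exp(-2*I*pi/7)

Explanation: chi_12(8) = zeta_14^(12*8) = zeta_14^96. Since zeta_14^14 = 1, this equals zeta_14^12 = exp(2*pi*i*12/14) = exp(-2*I*pi/7).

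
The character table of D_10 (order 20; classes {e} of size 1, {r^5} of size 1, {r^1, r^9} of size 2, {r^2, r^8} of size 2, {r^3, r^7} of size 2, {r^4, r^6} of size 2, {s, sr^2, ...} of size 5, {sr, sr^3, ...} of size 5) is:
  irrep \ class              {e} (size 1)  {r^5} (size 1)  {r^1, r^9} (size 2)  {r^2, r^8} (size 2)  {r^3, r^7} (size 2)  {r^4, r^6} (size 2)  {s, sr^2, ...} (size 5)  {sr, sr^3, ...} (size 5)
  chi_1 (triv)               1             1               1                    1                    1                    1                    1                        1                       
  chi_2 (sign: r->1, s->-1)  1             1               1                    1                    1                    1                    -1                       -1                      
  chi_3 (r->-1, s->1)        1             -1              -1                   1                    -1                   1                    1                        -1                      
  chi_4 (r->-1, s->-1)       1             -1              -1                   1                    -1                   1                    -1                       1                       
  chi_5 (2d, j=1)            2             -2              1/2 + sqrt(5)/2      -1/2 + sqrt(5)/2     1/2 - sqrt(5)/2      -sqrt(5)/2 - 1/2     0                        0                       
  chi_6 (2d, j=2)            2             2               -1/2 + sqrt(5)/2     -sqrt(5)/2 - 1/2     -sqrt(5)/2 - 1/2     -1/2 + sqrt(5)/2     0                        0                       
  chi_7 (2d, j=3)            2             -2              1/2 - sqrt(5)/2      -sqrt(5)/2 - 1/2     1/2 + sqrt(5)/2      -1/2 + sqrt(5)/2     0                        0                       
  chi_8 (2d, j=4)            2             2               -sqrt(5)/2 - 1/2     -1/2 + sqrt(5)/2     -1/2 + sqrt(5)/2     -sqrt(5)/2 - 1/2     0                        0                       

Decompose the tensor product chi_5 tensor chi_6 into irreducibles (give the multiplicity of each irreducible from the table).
chi_5 tensor chi_6 = chi_5 + chi_7 (all other irreducibles have multiplicity 0).

Proof sketch: The character of a tensor product is the pointwise product (chi_5 * chi_6)(C) = chi_5(C) * chi_6(C):
  {e}: (2)*(2), {r^5}: (-2)*(2), {r^1, r^9}: (1/2 + sqrt(5)/2)*(-1/2 + sqrt(5)/2), {r^2, r^8}: (-1/2 + sqrt(5)/2)*(-sqrt(5)/2 - 1/2), {r^3, r^7}: (1/2 - sqrt(5)/2)*(-sqrt(5)/2 - 1/2), {r^4, r^6}: (-sqrt(5)/2 - 1/2)*(-1/2 + sqrt(5)/2), {s, sr^2, ...}: (0)*(0), {sr, sr^3, ...}: (0)*(0)
so (chi_5 * chi_6) takes values
  {e} -> 4, {r^5} -> -4, {r^1, r^9} -> 1, {r^2, r^8} -> -1, {r^3, r^7} -> 1, {r^4, r^6} -> -1, {s, sr^2, ...} -> 0, {sr, sr^3, ...} -> 0.
Now take the inner product of this character with each irreducible chi from the table, <chi_5*chi_6, chi> = (1/20) sum_C |C| (chi_5*chi_6)(C) conj(chi(C)):
  <chi_5*chi_6, chi_1> = (1/20)[1*(4)*conj(1) + 1*(-4)*conj(1) + 2*(1)*conj(1) + 2*(-1)*conj(1) + 2*(1)*conj(1) + 2*(-1)*conj(1) + 5*(0)*conj(1) + 5*(0)*conj(1)]
      = (1/20)[(4) + (-4) + (2) + (-2) + (2) + (-2) + (0) + (0)] = 0/20 = 0
  <chi_5*chi_6, chi_2> = (1/20)[1*(4)*conj(1) + 1*(-4)*conj(1) + 2*(1)*conj(1) + 2*(-1)*conj(1) + 2*(1)*conj(1) + 2*(-1)*conj(1) + 5*(0)*conj(-1) + 5*(0)*conj(-1)]
      = (1/20)[(4) + (-4) + (2) + (-2) + (2) + (-2) + (0) + (0)] = 0/20 = 0
  <chi_5*chi_6, chi_3> = (1/20)[1*(4)*conj(1) + 1*(-4)*conj(-1) + 2*(1)*conj(-1) + 2*(-1)*conj(1) + 2*(1)*conj(-1) + 2*(-1)*conj(1) + 5*(0)*conj(1) + 5*(0)*conj(-1)]
      = (1/20)[(4) + (4) + (-2) + (-2) + (-2) + (-2) + (0) + (0)] = 0/20 = 0
  <chi_5*chi_6, chi_4> = (1/20)[1*(4)*conj(1) + 1*(-4)*conj(-1) + 2*(1)*conj(-1) + 2*(-1)*conj(1) + 2*(1)*conj(-1) + 2*(-1)*conj(1) + 5*(0)*conj(-1) + 5*(0)*conj(1)]
      = (1/20)[(4) + (4) + (-2) + (-2) + (-2) + (-2) + (0) + (0)] = 0/20 = 0
  <chi_5*chi_6, chi_5> = (1/20)[1*(4)*conj(2) + 1*(-4)*conj(-2) + 2*(1)*conj(1/2 + sqrt(5)/2) + 2*(-1)*conj(-1/2 + sqrt(5)/2) + 2*(1)*conj(1/2 - sqrt(5)/2) + 2*(-1)*conj(-sqrt(5)/2 - 1/2) + 5*(0)*conj(0) + 5*(0)*conj(0)]
      = (1/20)[(8) + (8) + (1 + sqrt(5)) + (1 - sqrt(5)) + (1 - sqrt(5)) + (1 + sqrt(5)) + (0) + (0)] = 20/20 = 1
  <chi_5*chi_6, chi_6> = (1/20)[1*(4)*conj(2) + 1*(-4)*conj(2) + 2*(1)*conj(-1/2 + sqrt(5)/2) + 2*(-1)*conj(-sqrt(5)/2 - 1/2) + 2*(1)*conj(-sqrt(5)/2 - 1/2) + 2*(-1)*conj(-1/2 + sqrt(5)/2) + 5*(0)*conj(0) + 5*(0)*conj(0)]
      = (1/20)[(8) + (-8) + (-1 + sqrt(5)) + (1 + sqrt(5)) + (-sqrt(5) - 1) + (1 - sqrt(5)) + (0) + (0)] = 0/20 = 0
  <chi_5*chi_6, chi_7> = (1/20)[1*(4)*conj(2) + 1*(-4)*conj(-2) + 2*(1)*conj(1/2 - sqrt(5)/2) + 2*(-1)*conj(-sqrt(5)/2 - 1/2) + 2*(1)*conj(1/2 + sqrt(5)/2) + 2*(-1)*conj(-1/2 + sqrt(5)/2) + 5*(0)*conj(0) + 5*(0)*conj(0)]
      = (1/20)[(8) + (8) + (1 - sqrt(5)) + (1 + sqrt(5)) + (1 + sqrt(5)) + (1 - sqrt(5)) + (0) + (0)] = 20/20 = 1
  <chi_5*chi_6, chi_8> = (1/20)[1*(4)*conj(2) + 1*(-4)*conj(2) + 2*(1)*conj(-sqrt(5)/2 - 1/2) + 2*(-1)*conj(-1/2 + sqrt(5)/2) + 2*(1)*conj(-1/2 + sqrt(5)/2) + 2*(-1)*conj(-sqrt(5)/2 - 1/2) + 5*(0)*conj(0) + 5*(0)*conj(0)]
      = (1/20)[(8) + (-8) + (-sqrt(5) - 1) + (1 - sqrt(5)) + (-1 + sqrt(5)) + (1 + sqrt(5)) + (0) + (0)] = 0/20 = 0
Hence the multiplicities are chi_5: 1, chi_7: 1. Dimension check: dim(chi_5)*dim(chi_6) = 2*2 = 4 and sum (mult * dim) = 1*2 + 1*2 = 4.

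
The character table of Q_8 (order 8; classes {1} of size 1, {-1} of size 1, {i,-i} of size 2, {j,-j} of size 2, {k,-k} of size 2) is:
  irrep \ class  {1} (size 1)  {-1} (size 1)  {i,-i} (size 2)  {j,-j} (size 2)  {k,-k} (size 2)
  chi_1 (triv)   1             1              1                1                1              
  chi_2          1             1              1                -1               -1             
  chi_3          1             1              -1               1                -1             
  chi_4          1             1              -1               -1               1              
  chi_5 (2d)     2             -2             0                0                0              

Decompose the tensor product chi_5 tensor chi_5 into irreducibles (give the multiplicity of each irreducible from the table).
chi_5 tensor chi_5 = chi_1 + chi_2 + chi_3 + chi_4 (all other irreducibles have multiplicity 0).

Working: The character of a tensor product is the pointwise product (chi_5 * chi_5)(C) = chi_5(C) * chi_5(C):
  {1}: (2)*(2), {-1}: (-2)*(-2), {i,-i}: (0)*(0), {j,-j}: (0)*(0), {k,-k}: (0)*(0)
so (chi_5 * chi_5) takes values
  {1} -> 4, {-1} -> 4, {i,-i} -> 0, {j,-j} -> 0, {k,-k} -> 0.
Now take the inner product of this character with each irreducible chi from the table, <chi_5*chi_5, chi> = (1/8) sum_C |C| (chi_5*chi_5)(C) conj(chi(C)):
  <chi_5*chi_5, chi_1> = (1/8)[1*(4)*conj(1) + 1*(4)*conj(1) + 2*(0)*conj(1) + 2*(0)*conj(1) + 2*(0)*conj(1)]
      = (1/8)[(4) + (4) + (0) + (0) + (0)] = 8/8 = 1
  <chi_5*chi_5, chi_2> = (1/8)[1*(4)*conj(1) + 1*(4)*conj(1) + 2*(0)*conj(1) + 2*(0)*conj(-1) + 2*(0)*conj(-1)]
      = (1/8)[(4) + (4) + (0) + (0) + (0)] = 8/8 = 1
  <chi_5*chi_5, chi_3> = (1/8)[1*(4)*conj(1) + 1*(4)*conj(1) + 2*(0)*conj(-1) + 2*(0)*conj(1) + 2*(0)*conj(-1)]
      = (1/8)[(4) + (4) + (0) + (0) + (0)] = 8/8 = 1
  <chi_5*chi_5, chi_4> = (1/8)[1*(4)*conj(1) + 1*(4)*conj(1) + 2*(0)*conj(-1) + 2*(0)*conj(-1) + 2*(0)*conj(1)]
      = (1/8)[(4) + (4) + (0) + (0) + (0)] = 8/8 = 1
  <chi_5*chi_5, chi_5> = (1/8)[1*(4)*conj(2) + 1*(4)*conj(-2) + 2*(0)*conj(0) + 2*(0)*conj(0) + 2*(0)*conj(0)]
      = (1/8)[(8) + (-8) + (0) + (0) + (0)] = 0/8 = 0
Hence the multiplicities are chi_1: 1, chi_2: 1, chi_3: 1, chi_4: 1. Dimension check: dim(chi_5)*dim(chi_5) = 2*2 = 4 and sum (mult * dim) = 1*1 + 1*1 + 1*1 + 1*1 = 4.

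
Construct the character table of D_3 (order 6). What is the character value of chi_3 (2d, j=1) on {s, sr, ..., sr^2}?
Conjugacy classes: {e} of size 1, {r^1, r^2} of size 2, {s, sr, ..., sr^2} of size 3.
Character table:
  irrep \ class              {e} (size 1)  {r^1, r^2} (size 2)  {s, sr, ..., sr^2} (size 3)
  chi_1 (triv)               1             1                    1                          
  chi_2 (sign: r->1, s->-1)  1             1                    -1                         
  chi_3 (2d, j=1)            2             -1                   0                          

Spot check: chi_3 (2d, j=1) on {s, sr, ..., sr^2} = 0.

Why: D_3 has order 2*3 = 6 with 3 conjugacy classes, hence 3 irreducibles. Sum of squared dims 1 + 1 + 4 = 6 = |G|. Linear characters come from the abelianisation; the 2-dimensional irreps have character r^k -> 2*cos(2*pi*j*k/3), reflections -> 0.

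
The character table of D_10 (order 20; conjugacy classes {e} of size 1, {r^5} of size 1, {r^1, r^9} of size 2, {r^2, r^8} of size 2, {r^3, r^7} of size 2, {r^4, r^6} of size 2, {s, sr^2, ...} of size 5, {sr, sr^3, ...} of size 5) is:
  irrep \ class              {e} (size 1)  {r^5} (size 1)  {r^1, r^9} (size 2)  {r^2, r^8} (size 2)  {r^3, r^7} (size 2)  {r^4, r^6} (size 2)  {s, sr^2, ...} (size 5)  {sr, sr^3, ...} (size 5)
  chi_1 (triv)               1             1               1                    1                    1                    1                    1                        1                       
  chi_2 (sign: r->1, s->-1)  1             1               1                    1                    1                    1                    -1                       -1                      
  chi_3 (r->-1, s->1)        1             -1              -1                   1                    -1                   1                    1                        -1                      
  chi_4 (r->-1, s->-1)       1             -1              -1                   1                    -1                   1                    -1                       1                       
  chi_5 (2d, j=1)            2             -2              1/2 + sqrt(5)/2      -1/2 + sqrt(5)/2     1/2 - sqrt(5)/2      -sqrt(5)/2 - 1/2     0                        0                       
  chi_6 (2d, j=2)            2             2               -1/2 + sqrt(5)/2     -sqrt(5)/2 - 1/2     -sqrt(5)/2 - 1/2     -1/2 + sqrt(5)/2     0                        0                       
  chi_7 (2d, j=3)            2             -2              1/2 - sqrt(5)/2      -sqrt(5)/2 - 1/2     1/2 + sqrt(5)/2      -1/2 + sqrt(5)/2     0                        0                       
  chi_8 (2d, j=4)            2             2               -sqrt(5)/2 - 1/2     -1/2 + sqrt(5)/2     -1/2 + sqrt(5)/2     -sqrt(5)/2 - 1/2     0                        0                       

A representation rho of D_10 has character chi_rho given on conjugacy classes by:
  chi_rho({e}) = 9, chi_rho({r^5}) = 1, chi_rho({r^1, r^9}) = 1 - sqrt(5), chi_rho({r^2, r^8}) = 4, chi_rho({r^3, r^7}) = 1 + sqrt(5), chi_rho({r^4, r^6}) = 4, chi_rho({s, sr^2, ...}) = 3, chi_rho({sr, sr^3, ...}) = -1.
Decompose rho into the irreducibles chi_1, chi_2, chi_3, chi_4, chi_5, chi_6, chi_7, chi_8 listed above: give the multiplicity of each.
Multiplicities: chi_1: 2, chi_2: 1, chi_3: 2, chi_4: 0, chi_5: 0, chi_6: 0, chi_7: 1, chi_8: 1.

Solution. Use <chi_rho, chi> = (1/|G|) sum_C |C| * chi_rho(C) * conj(chi(C)) with |G| = 20 for each irreducible chi in the table:
  <chi_rho, chi_1> = (1/20)[1*(9)*conj(1) + 1*(1)*conj(1) + 2*(1 - sqrt(5))*conj(1) + 2*(4)*conj(1) + 2*(1 + sqrt(5))*conj(1) + 2*(4)*conj(1) + 5*(3)*conj(1) + 5*(-1)*conj(1)]
      = (1/20)[(9) + (1) + (2 - 2*sqrt(5)) + (8) + (2 + 2*sqrt(5)) + (8) + (15) + (-5)] = 40/20 = 2
  <chi_rho, chi_2> = (1/20)[1*(9)*conj(1) + 1*(1)*conj(1) + 2*(1 - sqrt(5))*conj(1) + 2*(4)*conj(1) + 2*(1 + sqrt(5))*conj(1) + 2*(4)*conj(1) + 5*(3)*conj(-1) + 5*(-1)*conj(-1)]
      = (1/20)[(9) + (1) + (2 - 2*sqrt(5)) + (8) + (2 + 2*sqrt(5)) + (8) + (-15) + (5)] = 20/20 = 1
  <chi_rho, chi_3> = (1/20)[1*(9)*conj(1) + 1*(1)*conj(-1) + 2*(1 - sqrt(5))*conj(-1) + 2*(4)*conj(1) + 2*(1 + sqrt(5))*conj(-1) + 2*(4)*conj(1) + 5*(3)*conj(1) + 5*(-1)*conj(-1)]
      = (1/20)[(9) + (-1) + (-2 + 2*sqrt(5)) + (8) + (-2*sqrt(5) - 2) + (8) + (15) + (5)] = 40/20 = 2
  <chi_rho, chi_4> = (1/20)[1*(9)*conj(1) + 1*(1)*conj(-1) + 2*(1 - sqrt(5))*conj(-1) + 2*(4)*conj(1) + 2*(1 + sqrt(5))*conj(-1) + 2*(4)*conj(1) + 5*(3)*conj(-1) + 5*(-1)*conj(1)]
      = (1/20)[(9) + (-1) + (-2 + 2*sqrt(5)) + (8) + (-2*sqrt(5) - 2) + (8) + (-15) + (-5)] = 0/20 = 0
  <chi_rho, chi_5> = (1/20)[1*(9)*conj(2) + 1*(1)*conj(-2) + 2*(1 - sqrt(5))*conj(1/2 + sqrt(5)/2) + 2*(4)*conj(-1/2 + sqrt(5)/2) + 2*(1 + sqrt(5))*conj(1/2 - sqrt(5)/2) + 2*(4)*conj(-sqrt(5)/2 - 1/2) + 5*(3)*conj(0) + 5*(-1)*conj(0)]
      = (1/20)[(18) + (-2) + (-4) + (-4 + 4*sqrt(5)) + (-4) + (-4*sqrt(5) - 4) + (0) + (0)] = 0/20 = 0
  <chi_rho, chi_6> = (1/20)[1*(9)*conj(2) + 1*(1)*conj(2) + 2*(1 - sqrt(5))*conj(-1/2 + sqrt(5)/2) + 2*(4)*conj(-sqrt(5)/2 - 1/2) + 2*(1 + sqrt(5))*conj(-sqrt(5)/2 - 1/2) + 2*(4)*conj(-1/2 + sqrt(5)/2) + 5*(3)*conj(0) + 5*(-1)*conj(0)]
      = (1/20)[(18) + (2) + (-6 + 2*sqrt(5)) + (-4*sqrt(5) - 4) + (-6 - 2*sqrt(5)) + (-4 + 4*sqrt(5)) + (0) + (0)] = 0/20 = 0
  <chi_rho, chi_7> = (1/20)[1*(9)*conj(2) + 1*(1)*conj(-2) + 2*(1 - sqrt(5))*conj(1/2 - sqrt(5)/2) + 2*(4)*conj(-sqrt(5)/2 - 1/2) + 2*(1 + sqrt(5))*conj(1/2 + sqrt(5)/2) + 2*(4)*conj(-1/2 + sqrt(5)/2) + 5*(3)*conj(0) + 5*(-1)*conj(0)]
      = (1/20)[(18) + (-2) + (6 - 2*sqrt(5)) + (-4*sqrt(5) - 4) + (2*sqrt(5) + 6) + (-4 + 4*sqrt(5)) + (0) + (0)] = 20/20 = 1
  <chi_rho, chi_8> = (1/20)[1*(9)*conj(2) + 1*(1)*conj(2) + 2*(1 - sqrt(5))*conj(-sqrt(5)/2 - 1/2) + 2*(4)*conj(-1/2 + sqrt(5)/2) + 2*(1 + sqrt(5))*conj(-1/2 + sqrt(5)/2) + 2*(4)*conj(-sqrt(5)/2 - 1/2) + 5*(3)*conj(0) + 5*(-1)*conj(0)]
      = (1/20)[(18) + (2) + (4) + (-4 + 4*sqrt(5)) + (4) + (-4*sqrt(5) - 4) + (0) + (0)] = 20/20 = 1
Dimension check: dim(rho) = sum (mult * dim) = 2*1 + 1*1 + 2*1 + 0*1 + 0*2 + 0*2 + 1*2 + 1*2 = 9 = chi_rho(e) = 9.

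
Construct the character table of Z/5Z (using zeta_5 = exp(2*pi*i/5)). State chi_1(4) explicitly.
Character table of Z/5Z (irreps indexed chi_0,...,chi_4 with chi_k(m) = zeta_5^(k*m), zeta_5 = exp(2*pi*i/5)):
  irrep \ class  {0} (size 1)  {1} (size 1)    {2} (size 1)    {3} (size 1)    {4} (size 1)  
  chi_0          1             1               1               1               1             
  chi_1          1             exp(2*I*pi/5)   exp(4*I*pi/5)   exp(-4*I*pi/5)  exp(-2*I*pi/5)
  chi_2          1             exp(4*I*pi/5)   exp(-2*I*pi/5)  exp(2*I*pi/5)   exp(-4*I*pi/5)
  chi_3          1             exp(-4*I*pi/5)  exp(2*I*pi/5)   exp(-2*I*pi/5)  exp(4*I*pi/5) 
  chi_4          1             exp(-2*I*pi/5)  exp(-4*I*pi/5)  exp(4*I*pi/5)   exp(2*I*pi/5) 

Spot check: chi_1(4) = zeta_5^(1*4) = zeta_5^4 = exp(-2*I*pi/5).

Derivation: Z/5Z is abelian, so all 5 irreducible complex representations are 1-dimensional. They are given by chi_k(m) = zeta_5^(k*m) for k = 0,...,4. Row orthogonality: sum_m chi_k(m) conj(chi_l(m)) = 5 * [k = l].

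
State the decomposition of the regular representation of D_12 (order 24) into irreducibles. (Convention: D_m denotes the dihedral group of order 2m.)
Each irreducible V_i of dimension d_i appears with multiplicity d_i, i.e. rho_reg = (direct sum over all irreducibles V_i) d_i V_i. The irreducible dimensions for D_12 are 1, 1, 1, 1, 2, 2, 2, 2, 2: 4 irreducibles of dimension 1, each with multiplicity 1; 5 irreducibles of dimension 2, each with multiplicity 2. Total dimension 4*1*1 + 5*2*2 = 24 = |G|.

Proof sketch: General theorem: in the regular representation of a finite group G, each irreducible appears with multiplicity equal to its dimension. Check: dim(rho_reg) = sum d_i^2 = 1 + 1 + 1 + 1 + 4 + 4 + 4 + 4 + 4 = 24 = |G|.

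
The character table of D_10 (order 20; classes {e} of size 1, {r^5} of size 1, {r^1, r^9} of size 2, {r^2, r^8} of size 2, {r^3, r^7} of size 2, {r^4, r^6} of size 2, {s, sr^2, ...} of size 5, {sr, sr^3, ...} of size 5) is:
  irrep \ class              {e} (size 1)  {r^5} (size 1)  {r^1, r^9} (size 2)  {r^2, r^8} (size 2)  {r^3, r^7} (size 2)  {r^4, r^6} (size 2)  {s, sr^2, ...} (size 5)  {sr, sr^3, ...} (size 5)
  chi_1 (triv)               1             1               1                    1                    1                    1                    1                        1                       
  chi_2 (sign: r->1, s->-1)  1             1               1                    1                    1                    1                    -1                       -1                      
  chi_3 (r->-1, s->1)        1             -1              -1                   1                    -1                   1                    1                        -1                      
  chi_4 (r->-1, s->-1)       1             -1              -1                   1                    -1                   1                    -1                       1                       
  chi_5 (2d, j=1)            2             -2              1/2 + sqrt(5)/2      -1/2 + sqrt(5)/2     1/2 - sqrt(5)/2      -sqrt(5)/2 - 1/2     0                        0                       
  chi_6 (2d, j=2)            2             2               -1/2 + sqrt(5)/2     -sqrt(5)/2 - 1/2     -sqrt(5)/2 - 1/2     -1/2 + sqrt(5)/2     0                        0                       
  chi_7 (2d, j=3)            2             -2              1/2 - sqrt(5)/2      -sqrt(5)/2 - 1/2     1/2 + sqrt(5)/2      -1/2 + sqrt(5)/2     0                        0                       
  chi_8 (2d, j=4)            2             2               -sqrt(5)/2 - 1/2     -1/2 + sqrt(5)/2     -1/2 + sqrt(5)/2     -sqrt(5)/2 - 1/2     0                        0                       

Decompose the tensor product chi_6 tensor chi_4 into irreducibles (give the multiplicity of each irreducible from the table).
chi_6 tensor chi_4 = chi_7 (all other irreducibles have multiplicity 0).

Explanation: The character of a tensor product is the pointwise product (chi_6 * chi_4)(C) = chi_6(C) * chi_4(C):
  {e}: (2)*(1), {r^5}: (2)*(-1), {r^1, r^9}: (-1/2 + sqrt(5)/2)*(-1), {r^2, r^8}: (-sqrt(5)/2 - 1/2)*(1), {r^3, r^7}: (-sqrt(5)/2 - 1/2)*(-1), {r^4, r^6}: (-1/2 + sqrt(5)/2)*(1), {s, sr^2, ...}: (0)*(-1), {sr, sr^3, ...}: (0)*(1)
so (chi_6 * chi_4) takes values
  {e} -> 2, {r^5} -> -2, {r^1, r^9} -> 1/2 - sqrt(5)/2, {r^2, r^8} -> -sqrt(5)/2 - 1/2, {r^3, r^7} -> 1/2 + sqrt(5)/2, {r^4, r^6} -> -1/2 + sqrt(5)/2, {s, sr^2, ...} -> 0, {sr, sr^3, ...} -> 0.
Now take the inner product of this character with each irreducible chi from the table, <chi_6*chi_4, chi> = (1/20) sum_C |C| (chi_6*chi_4)(C) conj(chi(C)):
  <chi_6*chi_4, chi_1> = (1/20)[1*(2)*conj(1) + 1*(-2)*conj(1) + 2*(1/2 - sqrt(5)/2)*conj(1) + 2*(-sqrt(5)/2 - 1/2)*conj(1) + 2*(1/2 + sqrt(5)/2)*conj(1) + 2*(-1/2 + sqrt(5)/2)*conj(1) + 5*(0)*conj(1) + 5*(0)*conj(1)]
      = (1/20)[(2) + (-2) + (1 - sqrt(5)) + (-sqrt(5) - 1) + (1 + sqrt(5)) + (-1 + sqrt(5)) + (0) + (0)] = 0/20 = 0
  <chi_6*chi_4, chi_2> = (1/20)[1*(2)*conj(1) + 1*(-2)*conj(1) + 2*(1/2 - sqrt(5)/2)*conj(1) + 2*(-sqrt(5)/2 - 1/2)*conj(1) + 2*(1/2 + sqrt(5)/2)*conj(1) + 2*(-1/2 + sqrt(5)/2)*conj(1) + 5*(0)*conj(-1) + 5*(0)*conj(-1)]
      = (1/20)[(2) + (-2) + (1 - sqrt(5)) + (-sqrt(5) - 1) + (1 + sqrt(5)) + (-1 + sqrt(5)) + (0) + (0)] = 0/20 = 0
  <chi_6*chi_4, chi_3> = (1/20)[1*(2)*conj(1) + 1*(-2)*conj(-1) + 2*(1/2 - sqrt(5)/2)*conj(-1) + 2*(-sqrt(5)/2 - 1/2)*conj(1) + 2*(1/2 + sqrt(5)/2)*conj(-1) + 2*(-1/2 + sqrt(5)/2)*conj(1) + 5*(0)*conj(1) + 5*(0)*conj(-1)]
      = (1/20)[(2) + (2) + (-1 + sqrt(5)) + (-sqrt(5) - 1) + (-sqrt(5) - 1) + (-1 + sqrt(5)) + (0) + (0)] = 0/20 = 0
  <chi_6*chi_4, chi_4> = (1/20)[1*(2)*conj(1) + 1*(-2)*conj(-1) + 2*(1/2 - sqrt(5)/2)*conj(-1) + 2*(-sqrt(5)/2 - 1/2)*conj(1) + 2*(1/2 + sqrt(5)/2)*conj(-1) + 2*(-1/2 + sqrt(5)/2)*conj(1) + 5*(0)*conj(-1) + 5*(0)*conj(1)]
      = (1/20)[(2) + (2) + (-1 + sqrt(5)) + (-sqrt(5) - 1) + (-sqrt(5) - 1) + (-1 + sqrt(5)) + (0) + (0)] = 0/20 = 0
  <chi_6*chi_4, chi_5> = (1/20)[1*(2)*conj(2) + 1*(-2)*conj(-2) + 2*(1/2 - sqrt(5)/2)*conj(1/2 + sqrt(5)/2) + 2*(-sqrt(5)/2 - 1/2)*conj(-1/2 + sqrt(5)/2) + 2*(1/2 + sqrt(5)/2)*conj(1/2 - sqrt(5)/2) + 2*(-1/2 + sqrt(5)/2)*conj(-sqrt(5)/2 - 1/2) + 5*(0)*conj(0) + 5*(0)*conj(0)]
      = (1/20)[(4) + (4) + (-2) + (-2) + (-2) + (-2) + (0) + (0)] = 0/20 = 0
  <chi_6*chi_4, chi_6> = (1/20)[1*(2)*conj(2) + 1*(-2)*conj(2) + 2*(1/2 - sqrt(5)/2)*conj(-1/2 + sqrt(5)/2) + 2*(-sqrt(5)/2 - 1/2)*conj(-sqrt(5)/2 - 1/2) + 2*(1/2 + sqrt(5)/2)*conj(-sqrt(5)/2 - 1/2) + 2*(-1/2 + sqrt(5)/2)*conj(-1/2 + sqrt(5)/2) + 5*(0)*conj(0) + 5*(0)*conj(0)]
      = (1/20)[(4) + (-4) + (-3 + sqrt(5)) + (sqrt(5) + 3) + (-3 - sqrt(5)) + (3 - sqrt(5)) + (0) + (0)] = 0/20 = 0
  <chi_6*chi_4, chi_7> = (1/20)[1*(2)*conj(2) + 1*(-2)*conj(-2) + 2*(1/2 - sqrt(5)/2)*conj(1/2 - sqrt(5)/2) + 2*(-sqrt(5)/2 - 1/2)*conj(-sqrt(5)/2 - 1/2) + 2*(1/2 + sqrt(5)/2)*conj(1/2 + sqrt(5)/2) + 2*(-1/2 + sqrt(5)/2)*conj(-1/2 + sqrt(5)/2) + 5*(0)*conj(0) + 5*(0)*conj(0)]
      = (1/20)[(4) + (4) + (3 - sqrt(5)) + (sqrt(5) + 3) + (sqrt(5) + 3) + (3 - sqrt(5)) + (0) + (0)] = 20/20 = 1
  <chi_6*chi_4, chi_8> = (1/20)[1*(2)*conj(2) + 1*(-2)*conj(2) + 2*(1/2 - sqrt(5)/2)*conj(-sqrt(5)/2 - 1/2) + 2*(-sqrt(5)/2 - 1/2)*conj(-1/2 + sqrt(5)/2) + 2*(1/2 + sqrt(5)/2)*conj(-1/2 + sqrt(5)/2) + 2*(-1/2 + sqrt(5)/2)*conj(-sqrt(5)/2 - 1/2) + 5*(0)*conj(0) + 5*(0)*conj(0)]
      = (1/20)[(4) + (-4) + (2) + (-2) + (2) + (-2) + (0) + (0)] = 0/20 = 0
Hence the multiplicities are chi_7: 1. Dimension check: dim(chi_6)*dim(chi_4) = 2*1 = 2 and sum (mult * dim) = 1*2 = 2.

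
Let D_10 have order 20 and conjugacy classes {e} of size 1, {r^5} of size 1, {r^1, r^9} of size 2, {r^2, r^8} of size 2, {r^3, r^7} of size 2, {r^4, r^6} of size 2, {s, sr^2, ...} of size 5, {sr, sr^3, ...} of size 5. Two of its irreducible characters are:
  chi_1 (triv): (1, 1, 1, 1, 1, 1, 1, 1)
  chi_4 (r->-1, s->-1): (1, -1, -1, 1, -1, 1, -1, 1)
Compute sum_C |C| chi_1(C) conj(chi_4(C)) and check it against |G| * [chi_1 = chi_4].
Sum = 0; so <chi_1, chi_4> = 0 (distinct irreducibles are orthogonal).

Justification: Compute term by term over conjugacy classes (|C| * chi_1(C) * conj(chi_4(C))):
  1*(1)*conj(1) + 1*(1)*conj(-1) + 2*(1)*conj(-1) + 2*(1)*conj(1) + 2*(1)*conj(-1) + 2*(1)*conj(1) + 5*(1)*conj(-1) + 5*(1)*conj(1)
  = (1) + (-1) + (-2) + (2) + (-2) + (2) + (-5) + (5)
  = 0.
Dividing by |G| = 20 gives 0/20 = 0, matching the row-orthogonality relation <chi_1, chi_4> = [chi_1 = chi_4].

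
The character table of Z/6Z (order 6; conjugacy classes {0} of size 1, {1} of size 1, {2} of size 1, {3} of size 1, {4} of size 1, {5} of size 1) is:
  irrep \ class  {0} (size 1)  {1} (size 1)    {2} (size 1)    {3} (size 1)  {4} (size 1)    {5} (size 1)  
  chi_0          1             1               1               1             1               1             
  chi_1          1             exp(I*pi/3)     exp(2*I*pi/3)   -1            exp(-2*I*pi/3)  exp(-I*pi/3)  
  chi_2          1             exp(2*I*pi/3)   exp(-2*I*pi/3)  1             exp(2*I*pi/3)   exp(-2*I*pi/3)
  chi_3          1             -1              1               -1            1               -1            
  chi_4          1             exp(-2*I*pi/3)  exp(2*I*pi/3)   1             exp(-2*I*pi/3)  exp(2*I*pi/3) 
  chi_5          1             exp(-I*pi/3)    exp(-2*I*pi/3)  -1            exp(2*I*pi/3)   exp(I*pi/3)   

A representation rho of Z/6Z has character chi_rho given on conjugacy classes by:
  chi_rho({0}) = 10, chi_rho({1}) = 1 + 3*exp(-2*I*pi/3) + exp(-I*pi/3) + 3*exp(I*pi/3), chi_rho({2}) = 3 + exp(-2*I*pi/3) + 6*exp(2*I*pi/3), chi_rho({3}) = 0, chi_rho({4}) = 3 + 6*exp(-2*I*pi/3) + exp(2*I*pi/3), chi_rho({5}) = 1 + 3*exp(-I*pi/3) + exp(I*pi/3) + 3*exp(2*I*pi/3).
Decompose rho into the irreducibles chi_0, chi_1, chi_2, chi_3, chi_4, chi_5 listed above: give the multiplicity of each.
Multiplicities: chi_0: 2, chi_1: 3, chi_2: 0, chi_3: 1, chi_4: 3, chi_5: 1.

Reasoning: Use <chi_rho, chi> = (1/|G|) sum_C |C| * chi_rho(C) * conj(chi(C)) with |G| = 6 for each irreducible chi in the table:
  <chi_rho, chi_0> = (1/6)[1*(10)*conj(1) + 1*(1 + 3*exp(-2*I*pi/3) + exp(-I*pi/3) + 3*exp(I*pi/3))*conj(1) + 1*(3 + exp(-2*I*pi/3) + 6*exp(2*I*pi/3))*conj(1) + 1*(0)*conj(1) + 1*(3 + 6*exp(-2*I*pi/3) + exp(2*I*pi/3))*conj(1) + 1*(1 + 3*exp(-I*pi/3) + exp(I*pi/3) + 3*exp(2*I*pi/3))*conj(1)]
      = (1/6)[(10) + (1 + 3*exp(-2*I*pi/3) + exp(-I*pi/3) + 3*exp(I*pi/3)) + (3 + exp(-2*I*pi/3) + 6*exp(2*I*pi/3)) + (0) + (3 + 6*exp(-2*I*pi/3) + exp(2*I*pi/3)) + (1 + 3*exp(-I*pi/3) + exp(I*pi/3) + 3*exp(2*I*pi/3))] = 12/6 = 2
  <chi_rho, chi_1> = (1/6)[1*(10)*conj(1) + 1*(1 + 3*exp(-2*I*pi/3) + exp(-I*pi/3) + 3*exp(I*pi/3))*conj(exp(I*pi/3)) + 1*(3 + exp(-2*I*pi/3) + 6*exp(2*I*pi/3))*conj(exp(2*I*pi/3)) + 1*(0)*conj(-1) + 1*(3 + 6*exp(-2*I*pi/3) + exp(2*I*pi/3))*conj(exp(-2*I*pi/3)) + 1*(1 + 3*exp(-I*pi/3) + exp(I*pi/3) + 3*exp(2*I*pi/3))*conj(exp(-I*pi/3))]
      = (1/6)[(10) + (exp(-2*I*pi/3) + exp(-I*pi/3)) + (6 + 3*exp(-2*I*pi/3) + exp(2*I*pi/3)) + (0) + (6 + exp(-2*I*pi/3) + 3*exp(2*I*pi/3)) + (exp(2*I*pi/3) + exp(I*pi/3))] = 18/6 = 3
  <chi_rho, chi_2> = (1/6)[1*(10)*conj(1) + 1*(1 + 3*exp(-2*I*pi/3) + exp(-I*pi/3) + 3*exp(I*pi/3))*conj(exp(2*I*pi/3)) + 1*(3 + exp(-2*I*pi/3) + 6*exp(2*I*pi/3))*conj(exp(-2*I*pi/3)) + 1*(0)*conj(1) + 1*(3 + 6*exp(-2*I*pi/3) + exp(2*I*pi/3))*conj(exp(2*I*pi/3)) + 1*(1 + 3*exp(-I*pi/3) + exp(I*pi/3) + 3*exp(2*I*pi/3))*conj(exp(-2*I*pi/3))]
      = (1/6)[(10) + (-1 + 3*exp(-I*pi/3) + exp(-2*I*pi/3) + 3*exp(2*I*pi/3)) + (1 + 6*exp(-2*I*pi/3) + 3*exp(2*I*pi/3)) + (0) + (1 + 3*exp(-2*I*pi/3) + 6*exp(2*I*pi/3)) + (-1 + 3*exp(-2*I*pi/3) + exp(2*I*pi/3) + 3*exp(I*pi/3))] = 0/6 = 0
  <chi_rho, chi_3> = (1/6)[1*(10)*conj(1) + 1*(1 + 3*exp(-2*I*pi/3) + exp(-I*pi/3) + 3*exp(I*pi/3))*conj(-1) + 1*(3 + exp(-2*I*pi/3) + 6*exp(2*I*pi/3))*conj(1) + 1*(0)*conj(-1) + 1*(3 + 6*exp(-2*I*pi/3) + exp(2*I*pi/3))*conj(1) + 1*(1 + 3*exp(-I*pi/3) + exp(I*pi/3) + 3*exp(2*I*pi/3))*conj(-1)]
      = (1/6)[(10) + (-1 - 3*exp(I*pi/3) - exp(-I*pi/3) - 3*exp(-2*I*pi/3)) + (3 + exp(-2*I*pi/3) + 6*exp(2*I*pi/3)) + (0) + (3 + 6*exp(-2*I*pi/3) + exp(2*I*pi/3)) + (-1 - 3*exp(2*I*pi/3) - exp(I*pi/3) - 3*exp(-I*pi/3))] = 6/6 = 1
  <chi_rho, chi_4> = (1/6)[1*(10)*conj(1) + 1*(1 + 3*exp(-2*I*pi/3) + exp(-I*pi/3) + 3*exp(I*pi/3))*conj(exp(-2*I*pi/3)) + 1*(3 + exp(-2*I*pi/3) + 6*exp(2*I*pi/3))*conj(exp(2*I*pi/3)) + 1*(0)*conj(1) + 1*(3 + 6*exp(-2*I*pi/3) + exp(2*I*pi/3))*conj(exp(-2*I*pi/3)) + 1*(1 + 3*exp(-I*pi/3) + exp(I*pi/3) + 3*exp(2*I*pi/3))*conj(exp(2*I*pi/3))]
      = (1/6)[(10) + (exp(2*I*pi/3) + exp(I*pi/3)) + (6 + 3*exp(-2*I*pi/3) + exp(2*I*pi/3)) + (0) + (6 + exp(-2*I*pi/3) + 3*exp(2*I*pi/3)) + (exp(-2*I*pi/3) + exp(-I*pi/3))] = 18/6 = 3
  <chi_rho, chi_5> = (1/6)[1*(10)*conj(1) + 1*(1 + 3*exp(-2*I*pi/3) + exp(-I*pi/3) + 3*exp(I*pi/3))*conj(exp(-I*pi/3)) + 1*(3 + exp(-2*I*pi/3) + 6*exp(2*I*pi/3))*conj(exp(-2*I*pi/3)) + 1*(0)*conj(-1) + 1*(3 + 6*exp(-2*I*pi/3) + exp(2*I*pi/3))*conj(exp(2*I*pi/3)) + 1*(1 + 3*exp(-I*pi/3) + exp(I*pi/3) + 3*exp(2*I*pi/3))*conj(exp(I*pi/3))]
      = (1/6)[(10) + (1 + 3*exp(-I*pi/3) + exp(I*pi/3) + 3*exp(2*I*pi/3)) + (1 + 6*exp(-2*I*pi/3) + 3*exp(2*I*pi/3)) + (0) + (1 + 3*exp(-2*I*pi/3) + 6*exp(2*I*pi/3)) + (1 + 3*exp(-2*I*pi/3) + exp(-I*pi/3) + 3*exp(I*pi/3))] = 6/6 = 1
(Exp terms are combined using exp(i*s)*conj(exp(i*t)) = exp(i*(s-t)), and sums of them are collapsed using the identity that for every m > 1 the m distinct m-th roots of unity sum to 0, e.g. 1 + exp(2*I*pi/3) + exp(-2*I*pi/3) = 0.)
Dimension check: dim(rho) = sum (mult * dim) = 2*1 + 3*1 + 0*1 + 1*1 + 3*1 + 1*1 = 10 = chi_rho(e) = 10.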